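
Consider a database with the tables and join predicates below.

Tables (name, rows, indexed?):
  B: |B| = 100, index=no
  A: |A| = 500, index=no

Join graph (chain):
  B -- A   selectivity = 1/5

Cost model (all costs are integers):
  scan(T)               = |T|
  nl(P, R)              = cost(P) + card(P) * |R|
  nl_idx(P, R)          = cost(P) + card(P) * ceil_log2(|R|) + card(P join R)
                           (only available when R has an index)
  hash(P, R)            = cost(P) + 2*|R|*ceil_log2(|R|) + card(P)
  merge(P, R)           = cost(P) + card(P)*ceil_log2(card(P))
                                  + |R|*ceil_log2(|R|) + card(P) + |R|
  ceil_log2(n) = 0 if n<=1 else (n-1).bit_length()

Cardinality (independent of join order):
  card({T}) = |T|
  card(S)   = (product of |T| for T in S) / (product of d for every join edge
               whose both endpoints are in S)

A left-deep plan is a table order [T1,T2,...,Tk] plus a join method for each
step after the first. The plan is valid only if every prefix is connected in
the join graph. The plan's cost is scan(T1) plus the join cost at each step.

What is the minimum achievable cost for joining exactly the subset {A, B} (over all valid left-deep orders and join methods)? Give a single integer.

Selinger DP over subsets of {A,B}:
  {B}: scan cost=100, card=100
  {A}: scan cost=500, card=500
  {AB}: card=10000; try (B,hash)→2400, (A,merge)→5900, (B,merge)→6300, (A,hash)→9200, (A,nl)→50100, (B,nl)→50500; best=2400 via (B,hash)

2400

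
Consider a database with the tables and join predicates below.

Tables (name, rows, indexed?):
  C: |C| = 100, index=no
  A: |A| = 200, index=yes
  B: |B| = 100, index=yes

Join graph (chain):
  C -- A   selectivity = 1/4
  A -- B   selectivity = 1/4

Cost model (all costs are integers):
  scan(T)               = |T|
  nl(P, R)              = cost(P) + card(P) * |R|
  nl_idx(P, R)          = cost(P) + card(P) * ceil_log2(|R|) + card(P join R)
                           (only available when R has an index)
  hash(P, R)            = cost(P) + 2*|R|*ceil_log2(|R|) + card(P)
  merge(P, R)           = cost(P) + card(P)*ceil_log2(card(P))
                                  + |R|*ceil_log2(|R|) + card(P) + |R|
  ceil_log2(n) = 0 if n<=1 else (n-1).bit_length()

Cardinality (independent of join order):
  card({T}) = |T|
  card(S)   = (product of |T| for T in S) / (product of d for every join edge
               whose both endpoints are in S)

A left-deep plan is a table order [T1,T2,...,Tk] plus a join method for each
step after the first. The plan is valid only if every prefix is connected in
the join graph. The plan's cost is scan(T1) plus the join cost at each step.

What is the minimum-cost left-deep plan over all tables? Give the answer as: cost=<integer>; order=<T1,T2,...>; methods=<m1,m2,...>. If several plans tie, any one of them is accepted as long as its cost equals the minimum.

Selinger DP (subsets sized 1..n):
  {C}: scan cost=100, card=100
  {A}: scan cost=200, card=200
  {B}: scan cost=100, card=100
  {AC}: card=5000; try (C,hash)→1800, (A,merge)→2700, (C,merge)→2800, (A,hash)→3400, (A,nl_idx)→5900, (A,nl)→20100 …(+1); best=1800 via (C,hash)
  {AB}: card=5000; try (B,hash)→1800, (A,merge)→2700, (B,merge)→2800, (A,hash)→3400, (A,nl_idx)→5900, (B,nl_idx)→6600 …(+2); best=1800 via (B,hash)
  {ABC}: card=125000; try (C,hash)→8200, (B,hash)→8200, (C,merge)→72600, (B,merge)→72600, (B,nl_idx)→161800, (C,nl)→501800 …(+1); best=8200 via (C,hash)

cost=8200; order=A,B,C; methods=hash,hash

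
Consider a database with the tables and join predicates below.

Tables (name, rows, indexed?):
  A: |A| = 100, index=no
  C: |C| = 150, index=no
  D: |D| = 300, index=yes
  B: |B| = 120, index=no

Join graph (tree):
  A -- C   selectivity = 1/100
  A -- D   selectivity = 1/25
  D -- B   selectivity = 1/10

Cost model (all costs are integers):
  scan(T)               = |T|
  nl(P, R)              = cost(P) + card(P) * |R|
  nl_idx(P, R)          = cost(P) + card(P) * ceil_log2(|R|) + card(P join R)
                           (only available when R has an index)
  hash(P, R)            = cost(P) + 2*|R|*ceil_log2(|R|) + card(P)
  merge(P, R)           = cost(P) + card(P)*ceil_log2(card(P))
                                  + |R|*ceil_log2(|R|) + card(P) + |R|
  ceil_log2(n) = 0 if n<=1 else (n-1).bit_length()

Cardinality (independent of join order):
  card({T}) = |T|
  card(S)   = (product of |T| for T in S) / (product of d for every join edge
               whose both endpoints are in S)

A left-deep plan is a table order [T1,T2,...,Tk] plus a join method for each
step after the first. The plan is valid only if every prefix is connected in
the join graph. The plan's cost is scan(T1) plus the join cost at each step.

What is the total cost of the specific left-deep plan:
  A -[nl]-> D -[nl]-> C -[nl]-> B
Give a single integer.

step 1: scan A: cost=100, card=100
step 2: join D via nl
    card(P join D) = 100*300/(25) = 1200
    cost = 100 + 100*300 = 30100
step 3: join C via nl
    card(P join C) = 1200*150/(100) = 1800
    cost = 30100 + 1200*150 = 210100
step 4: join B via nl
    card(P join B) = 1800*120/(10) = 21600
    cost = 210100 + 1800*120 = 426100

426100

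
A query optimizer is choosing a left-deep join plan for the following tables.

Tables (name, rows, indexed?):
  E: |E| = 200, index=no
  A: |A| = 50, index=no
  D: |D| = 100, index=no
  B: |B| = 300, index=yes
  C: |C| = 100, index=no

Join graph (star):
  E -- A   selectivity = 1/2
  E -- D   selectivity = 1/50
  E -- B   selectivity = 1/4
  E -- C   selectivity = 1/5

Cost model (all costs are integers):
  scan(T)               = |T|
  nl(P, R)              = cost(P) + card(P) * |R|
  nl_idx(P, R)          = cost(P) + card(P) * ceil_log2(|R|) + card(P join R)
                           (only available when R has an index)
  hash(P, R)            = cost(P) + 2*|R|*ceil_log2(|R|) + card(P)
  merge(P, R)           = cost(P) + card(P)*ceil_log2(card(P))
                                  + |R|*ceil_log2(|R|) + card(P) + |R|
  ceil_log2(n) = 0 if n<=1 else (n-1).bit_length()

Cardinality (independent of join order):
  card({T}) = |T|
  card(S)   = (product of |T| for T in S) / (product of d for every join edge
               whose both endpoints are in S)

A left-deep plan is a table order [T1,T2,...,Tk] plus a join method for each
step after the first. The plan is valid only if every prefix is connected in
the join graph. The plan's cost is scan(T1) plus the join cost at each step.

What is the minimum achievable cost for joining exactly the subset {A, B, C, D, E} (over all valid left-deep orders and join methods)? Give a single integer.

217600

Selinger DP over subsets of {A,B,C,D,E}:
  {E}: scan cost=200, card=200
  {A}: scan cost=50, card=50
  {D}: scan cost=100, card=100
  {B}: scan cost=300, card=300
  {C}: scan cost=100, card=100
  {AE}: card=5000; try (A,hash)→1000, (E,merge)→2200, (A,merge)→2350, (E,hash)→3300, (E,nl)→10050, (A,nl)→10200; best=1000 via (A,hash)
  {DE}: card=400; try (D,hash)→1800, (E,merge)→2700, (D,merge)→2800, (E,hash)→3400, (E,nl)→20100, (D,nl)→20200; best=1800 via (D,hash)
  {BE}: card=15000; try (E,hash)→3800, (B,merge)→5000, (E,merge)→5100, (B,hash)→5800, (B,nl_idx)→17000, (B,nl)→60200 …(+1); best=3800 via (E,hash)
  {CE}: card=4000; try (C,hash)→1800, (E,merge)→2700, (C,merge)→2800, (E,hash)→3400, (E,nl)→20100, (C,nl)→20200; best=1800 via (C,hash)
  {ADE}: card=10000; try (A,hash)→2800, (A,merge)→6150, (D,hash)→7400, (A,nl)→21800, (D,merge)→71800, (D,nl)→501000; best=2800 via (A,hash)
  {ABE}: card=375000; try (B,hash)→11400, (A,hash)→19400, (B,merge)→74000, (A,merge)→229150, (B,nl_idx)→421000, (A,nl)→753800 …(+1); best=11400 via (B,hash)
  {ACE}: card=100000; try (A,hash)→6400, (C,hash)→7400, (A,merge)→54150, (C,merge)→71800, (A,nl)→201800, (C,nl)→501000; best=6400 via (A,hash)
  {BDE}: card=30000; try (B,hash)→7600, (B,merge)→8800, (D,hash)→20200, (B,nl_idx)→35400, (B,nl)→121800, (D,merge)→229600 …(+1); best=7600 via (B,hash)
  {CDE}: card=8000; try (C,hash)→3600, (C,merge)→6600, (D,hash)→7200, (C,nl)→41800, (D,merge)→54600, (D,nl)→401800; best=3600 via (C,hash)
  {BCE}: card=300000; try (B,hash)→11200, (C,hash)→20200, (B,merge)→56800, (C,merge)→229600, (B,nl_idx)→337800, (B,nl)→1201800 …(+1); best=11200 via (B,hash)
  {ABDE}: card=750000; try (B,hash)→18200, (A,hash)→38200, (B,merge)→155800, (D,hash)→387800, (A,merge)→487950, (B,nl_idx)→842800 …(+4); best=18200 via (B,hash)
  {ACDE}: card=200000; try (A,hash)→12200, (C,hash)→14200, (D,hash)→107800, (A,merge)→115950, (C,merge)→153600, (A,nl)→403600 …(+3); best=12200 via (A,hash)
  {ABCE}: card=7500000; try (B,hash)→111800, (A,hash)→311800, (C,hash)→387800, (B,merge)→1809400, (A,merge)→6011550, (C,merge)→7512200 …(+4); best=111800 via (B,hash)
  {BCDE}: card=600000; try (B,hash)→17000, (C,hash)→39000, (B,merge)→118600, (D,hash)→312600, (C,merge)→488400, (B,nl_idx)→675600 …(+4); best=17000 via (B,hash)
  {ABCDE}: card=15000000; try (B,hash)→217600, (A,hash)→617600, (C,hash)→769600, (B,merge)→3815200, (D,hash)→7613200, (A,merge)→12617350 …(+7); best=217600 via (B,hash)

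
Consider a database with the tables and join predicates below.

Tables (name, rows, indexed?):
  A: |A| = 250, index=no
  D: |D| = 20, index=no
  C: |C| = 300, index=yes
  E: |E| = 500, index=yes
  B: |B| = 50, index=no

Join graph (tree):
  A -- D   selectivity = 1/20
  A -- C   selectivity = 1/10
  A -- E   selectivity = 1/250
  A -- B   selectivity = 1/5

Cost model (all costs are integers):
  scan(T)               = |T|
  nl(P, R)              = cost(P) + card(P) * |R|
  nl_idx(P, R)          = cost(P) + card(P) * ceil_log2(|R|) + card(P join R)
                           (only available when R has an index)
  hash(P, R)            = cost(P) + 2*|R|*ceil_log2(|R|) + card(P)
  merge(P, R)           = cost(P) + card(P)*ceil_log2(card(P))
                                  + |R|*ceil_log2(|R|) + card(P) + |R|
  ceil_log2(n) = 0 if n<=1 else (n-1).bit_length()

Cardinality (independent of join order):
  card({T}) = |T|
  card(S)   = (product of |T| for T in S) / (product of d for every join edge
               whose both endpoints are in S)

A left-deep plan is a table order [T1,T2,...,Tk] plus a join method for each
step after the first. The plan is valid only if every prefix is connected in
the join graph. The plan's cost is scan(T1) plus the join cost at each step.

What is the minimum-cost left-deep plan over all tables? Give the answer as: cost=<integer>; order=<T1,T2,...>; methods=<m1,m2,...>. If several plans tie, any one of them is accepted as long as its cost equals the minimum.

cost=14950; order=A,D,E,B,C; methods=hash,nl_idx,hash,hash

Selinger DP (subsets sized 1..n):
  {A}: scan cost=250, card=250
  {D}: scan cost=20, card=20
  {C}: scan cost=300, card=300
  {E}: scan cost=500, card=500
  {B}: scan cost=50, card=50
  {AD}: card=250; try (D,hash)→700, (A,merge)→2390, (D,merge)→2620, (A,hash)→4040, (A,nl)→5020, (D,nl)→5250; best=700 via (D,hash)
  {AC}: card=7500; try (A,hash)→4600, (C,merge)→5500, (A,merge)→5550, (C,hash)→5900, (C,nl_idx)→10000, (C,nl)→75250 …(+1); best=4600 via (A,hash)
  {AE}: card=500; try (E,nl_idx)→3000, (A,hash)→5000, (E,merge)→7500, (A,merge)→7750, (E,hash)→9500, (E,nl)→125250 …(+1); best=3000 via (E,nl_idx)
  {AB}: card=2500; try (B,hash)→1100, (A,merge)→2650, (B,merge)→2850, (A,hash)→4100, (A,nl)→12550, (B,nl)→12750; best=1100 via (B,hash)
  {ACD}: card=7500; try (C,merge)→5950, (C,hash)→6350, (C,nl_idx)→10450, (D,hash)→12300, (C,nl)→75700, (D,merge)→109720 …(+1); best=5950 via (C,merge)
  {ADE}: card=500; try (E,nl_idx)→3450, (D,hash)→3700, (E,merge)→7950, (D,merge)→8120, (E,hash)→9950, (D,nl)→13000 …(+1); best=3450 via (E,nl_idx)
  {ABD}: card=2500; try (B,hash)→1550, (B,merge)→3300, (D,hash)→3800, (B,nl)→13200, (D,merge)→33720, (D,nl)→51100; best=1550 via (B,hash)
  {ACE}: card=15000; try (C,hash)→8900, (C,merge)→11000, (E,hash)→21100, (C,nl_idx)→22500, (E,nl_idx)→87100, (E,merge)→114600 …(+2); best=8900 via (C,hash)
  {ABC}: card=75000; try (C,hash)→9000, (B,hash)→12700, (C,merge)→36600, (C,nl_idx)→98600, (B,merge)→109950, (B,nl)→379600 …(+1); best=9000 via (C,hash)
  {ABE}: card=5000; try (B,hash)→4100, (B,merge)→8350, (E,hash)→12600, (B,nl)→28000, (E,nl_idx)→28600, (E,merge)→38600 …(+1); best=4100 via (B,hash)
  {ACDE}: card=15000; try (C,hash)→9350, (C,merge)→11450, (E,hash)→22450, (C,nl_idx)→22950, (D,hash)→24100, (E,nl_idx)→88450 …(+5); best=9350 via (C,hash)
  {ABCD}: card=75000; try (C,hash)→9450, (B,hash)→14050, (C,merge)→37050, (D,hash)→84200, (C,nl_idx)→99050, (B,merge)→111300 …(+4); best=9450 via (C,hash)
  {ABDE}: card=5000; try (B,hash)→4550, (B,merge)→8800, (D,hash)→9300, (E,hash)→13050, (B,nl)→28450, (E,nl_idx)→29050 …(+4); best=4550 via (B,hash)
  {ABCE}: card=150000; try (C,hash)→14500, (B,hash)→24500, (C,merge)→77100, (E,hash)→93000, (C,nl_idx)→199100, (B,merge)→234250 …(+5); best=14500 via (C,hash)
  {ABCDE}: card=150000; try (C,hash)→14950, (B,hash)→24950, (C,merge)→77550, (E,hash)→93450, (D,hash)→164700, (C,nl_idx)→199550 …(+8); best=14950 via (C,hash)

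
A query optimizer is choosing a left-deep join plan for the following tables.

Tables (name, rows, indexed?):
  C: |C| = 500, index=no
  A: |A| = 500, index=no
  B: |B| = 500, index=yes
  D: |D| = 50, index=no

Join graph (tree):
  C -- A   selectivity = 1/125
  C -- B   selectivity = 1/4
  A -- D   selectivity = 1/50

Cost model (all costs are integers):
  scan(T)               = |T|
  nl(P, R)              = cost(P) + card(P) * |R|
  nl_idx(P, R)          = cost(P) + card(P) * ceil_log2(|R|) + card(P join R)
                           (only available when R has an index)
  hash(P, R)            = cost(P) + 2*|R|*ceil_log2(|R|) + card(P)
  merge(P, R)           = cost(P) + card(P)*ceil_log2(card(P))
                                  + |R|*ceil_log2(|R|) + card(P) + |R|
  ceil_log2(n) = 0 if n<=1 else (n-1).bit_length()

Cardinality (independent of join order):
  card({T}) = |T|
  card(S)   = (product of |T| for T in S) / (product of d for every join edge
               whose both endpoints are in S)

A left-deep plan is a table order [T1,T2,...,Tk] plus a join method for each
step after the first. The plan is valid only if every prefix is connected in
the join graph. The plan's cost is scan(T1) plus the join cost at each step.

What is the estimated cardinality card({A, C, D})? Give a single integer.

2000

Tables in S: A(500), C(500), D(50)
Edges inside S: C-A(d=125), A-D(d=50)
numerator = 500 * 500 * 50 = 12500000
denominator = 125 * 50 = 6250
card(S) = 12500000 / 6250 = 2000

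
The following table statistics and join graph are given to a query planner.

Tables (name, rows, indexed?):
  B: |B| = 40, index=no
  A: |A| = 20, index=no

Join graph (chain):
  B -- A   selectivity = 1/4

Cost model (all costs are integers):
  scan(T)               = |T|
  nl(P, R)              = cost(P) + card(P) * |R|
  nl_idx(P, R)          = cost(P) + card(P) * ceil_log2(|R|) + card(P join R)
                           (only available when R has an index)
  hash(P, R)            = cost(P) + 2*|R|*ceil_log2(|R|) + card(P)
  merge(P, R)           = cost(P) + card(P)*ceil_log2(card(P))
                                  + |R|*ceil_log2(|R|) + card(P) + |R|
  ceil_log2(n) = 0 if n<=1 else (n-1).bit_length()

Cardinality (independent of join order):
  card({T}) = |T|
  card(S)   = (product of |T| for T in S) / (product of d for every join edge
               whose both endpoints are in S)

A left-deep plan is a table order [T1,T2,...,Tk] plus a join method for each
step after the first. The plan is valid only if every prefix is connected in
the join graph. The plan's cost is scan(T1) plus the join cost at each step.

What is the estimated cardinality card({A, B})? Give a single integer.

Tables in S: A(20), B(40)
Edges inside S: B-A(d=4)
numerator = 20 * 40 = 800
denominator = 4 = 4
card(S) = 800 / 4 = 200

200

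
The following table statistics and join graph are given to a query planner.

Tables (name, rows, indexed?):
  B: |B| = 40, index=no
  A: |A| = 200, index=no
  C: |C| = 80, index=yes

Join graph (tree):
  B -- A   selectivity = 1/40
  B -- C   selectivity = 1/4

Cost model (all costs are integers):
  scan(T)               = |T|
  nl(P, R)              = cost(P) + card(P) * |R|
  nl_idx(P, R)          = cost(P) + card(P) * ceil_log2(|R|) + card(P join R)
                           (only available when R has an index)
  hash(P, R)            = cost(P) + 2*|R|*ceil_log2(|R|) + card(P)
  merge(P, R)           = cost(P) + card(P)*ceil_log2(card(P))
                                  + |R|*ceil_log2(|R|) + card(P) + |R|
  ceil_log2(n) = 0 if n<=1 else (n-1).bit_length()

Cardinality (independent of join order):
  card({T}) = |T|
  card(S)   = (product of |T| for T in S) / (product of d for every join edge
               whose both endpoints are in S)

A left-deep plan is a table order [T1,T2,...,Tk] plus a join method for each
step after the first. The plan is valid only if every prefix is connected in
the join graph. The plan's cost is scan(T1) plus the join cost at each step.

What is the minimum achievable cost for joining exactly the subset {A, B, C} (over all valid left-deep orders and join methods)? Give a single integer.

Selinger DP over subsets of {A,B,C}:
  {B}: scan cost=40, card=40
  {A}: scan cost=200, card=200
  {C}: scan cost=80, card=80
  {AB}: card=200; try (B,hash)→880, (A,merge)→2120, (B,merge)→2280, (A,hash)→3280, (A,nl)→8040, (B,nl)→8200; best=880 via (B,hash)
  {BC}: card=800; try (B,hash)→640, (C,merge)→960, (B,merge)→1000, (C,nl_idx)→1120, (C,hash)→1200, (C,nl)→3240 …(+1); best=640 via (B,hash)
  {ABC}: card=4000; try (C,hash)→2200, (C,merge)→3320, (A,hash)→4640, (C,nl_idx)→6280, (A,merge)→11240, (C,nl)→16880 …(+1); best=2200 via (C,hash)

2200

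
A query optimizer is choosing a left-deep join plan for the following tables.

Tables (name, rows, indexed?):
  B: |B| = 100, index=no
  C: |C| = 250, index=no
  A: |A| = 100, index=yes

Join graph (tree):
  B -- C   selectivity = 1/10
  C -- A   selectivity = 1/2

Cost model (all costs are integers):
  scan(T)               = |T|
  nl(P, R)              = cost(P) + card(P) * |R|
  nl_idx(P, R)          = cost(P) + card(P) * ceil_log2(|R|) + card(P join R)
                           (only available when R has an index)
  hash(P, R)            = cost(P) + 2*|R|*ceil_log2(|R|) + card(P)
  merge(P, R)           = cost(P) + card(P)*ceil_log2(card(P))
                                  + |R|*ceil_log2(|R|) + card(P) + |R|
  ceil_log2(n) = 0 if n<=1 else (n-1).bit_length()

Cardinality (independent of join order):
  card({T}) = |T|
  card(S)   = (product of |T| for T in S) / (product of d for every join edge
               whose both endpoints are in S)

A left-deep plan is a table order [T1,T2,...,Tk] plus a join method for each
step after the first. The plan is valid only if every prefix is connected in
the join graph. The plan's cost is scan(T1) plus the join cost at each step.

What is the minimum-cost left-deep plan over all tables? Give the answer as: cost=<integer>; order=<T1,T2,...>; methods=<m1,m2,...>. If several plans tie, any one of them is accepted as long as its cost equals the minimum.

Selinger DP (subsets sized 1..n):
  {B}: scan cost=100, card=100
  {C}: scan cost=250, card=250
  {A}: scan cost=100, card=100
  {BC}: card=2500; try (B,hash)→1900, (C,merge)→3150, (B,merge)→3300, (C,hash)→4200, (C,nl)→25100, (B,nl)→25250; best=1900 via (B,hash)
  {AC}: card=12500; try (A,hash)→1900, (C,merge)→3150, (A,merge)→3300, (C,hash)→4200, (A,nl_idx)→14500, (C,nl)→25100 …(+1); best=1900 via (A,hash)
  {ABC}: card=125000; try (A,hash)→5800, (B,hash)→15800, (A,merge)→35200, (A,nl_idx)→144400, (B,merge)→190200, (A,nl)→251900 …(+1); best=5800 via (A,hash)

cost=5800; order=C,B,A; methods=hash,hash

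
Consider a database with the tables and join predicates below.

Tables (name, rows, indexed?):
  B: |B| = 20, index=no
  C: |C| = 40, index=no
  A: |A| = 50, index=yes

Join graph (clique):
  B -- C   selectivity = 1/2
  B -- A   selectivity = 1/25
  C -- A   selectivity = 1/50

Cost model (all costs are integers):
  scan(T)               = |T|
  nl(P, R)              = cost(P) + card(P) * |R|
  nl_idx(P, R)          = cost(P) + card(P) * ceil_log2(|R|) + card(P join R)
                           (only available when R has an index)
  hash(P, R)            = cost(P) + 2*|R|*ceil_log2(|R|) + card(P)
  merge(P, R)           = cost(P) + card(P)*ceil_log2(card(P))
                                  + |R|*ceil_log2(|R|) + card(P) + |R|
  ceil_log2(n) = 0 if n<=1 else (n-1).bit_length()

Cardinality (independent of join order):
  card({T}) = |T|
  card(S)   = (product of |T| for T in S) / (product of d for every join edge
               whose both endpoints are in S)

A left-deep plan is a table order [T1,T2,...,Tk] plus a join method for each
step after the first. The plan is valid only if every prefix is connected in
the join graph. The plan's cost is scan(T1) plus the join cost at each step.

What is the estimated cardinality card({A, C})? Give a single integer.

40

Tables in S: A(50), C(40)
Edges inside S: C-A(d=50)
numerator = 50 * 40 = 2000
denominator = 50 = 50
card(S) = 2000 / 50 = 40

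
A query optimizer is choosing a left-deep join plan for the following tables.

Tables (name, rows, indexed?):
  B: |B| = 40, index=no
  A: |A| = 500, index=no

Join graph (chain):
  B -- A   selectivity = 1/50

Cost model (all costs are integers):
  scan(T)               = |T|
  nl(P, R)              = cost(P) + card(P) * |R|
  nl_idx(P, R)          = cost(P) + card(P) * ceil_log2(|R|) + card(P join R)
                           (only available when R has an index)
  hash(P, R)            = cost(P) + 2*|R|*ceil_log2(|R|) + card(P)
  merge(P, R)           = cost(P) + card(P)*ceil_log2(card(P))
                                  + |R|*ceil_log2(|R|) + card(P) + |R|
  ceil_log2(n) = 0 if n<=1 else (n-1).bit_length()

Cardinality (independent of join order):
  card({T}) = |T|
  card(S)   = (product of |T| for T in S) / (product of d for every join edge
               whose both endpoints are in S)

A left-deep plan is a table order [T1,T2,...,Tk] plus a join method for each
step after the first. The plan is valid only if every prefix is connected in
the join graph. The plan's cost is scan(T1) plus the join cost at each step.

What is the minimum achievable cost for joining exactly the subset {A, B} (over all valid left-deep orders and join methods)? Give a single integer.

1480

Selinger DP over subsets of {A,B}:
  {B}: scan cost=40, card=40
  {A}: scan cost=500, card=500
  {AB}: card=400; try (B,hash)→1480, (A,merge)→5320, (B,merge)→5780, (A,hash)→9080, (A,nl)→20040, (B,nl)→20500; best=1480 via (B,hash)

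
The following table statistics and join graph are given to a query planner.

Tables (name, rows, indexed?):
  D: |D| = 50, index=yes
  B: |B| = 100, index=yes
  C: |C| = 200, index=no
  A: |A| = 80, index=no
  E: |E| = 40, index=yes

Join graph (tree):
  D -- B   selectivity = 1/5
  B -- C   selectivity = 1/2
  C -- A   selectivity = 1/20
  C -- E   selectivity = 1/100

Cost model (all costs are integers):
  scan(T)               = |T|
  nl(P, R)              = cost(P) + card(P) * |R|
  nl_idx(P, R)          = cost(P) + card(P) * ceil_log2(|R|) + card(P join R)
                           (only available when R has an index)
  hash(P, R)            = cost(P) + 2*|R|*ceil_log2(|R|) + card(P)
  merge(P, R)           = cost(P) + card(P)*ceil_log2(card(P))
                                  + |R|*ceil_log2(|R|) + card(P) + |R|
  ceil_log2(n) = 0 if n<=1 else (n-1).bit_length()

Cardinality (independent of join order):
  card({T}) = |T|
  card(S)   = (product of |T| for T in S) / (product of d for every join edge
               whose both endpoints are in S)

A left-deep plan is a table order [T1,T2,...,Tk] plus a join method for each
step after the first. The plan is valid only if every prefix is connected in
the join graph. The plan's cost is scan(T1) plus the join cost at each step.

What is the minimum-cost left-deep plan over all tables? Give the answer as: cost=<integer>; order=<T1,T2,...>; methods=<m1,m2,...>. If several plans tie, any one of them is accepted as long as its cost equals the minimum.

cost=20400; order=C,E,A,B,D; methods=hash,hash,hash,hash

Selinger DP (subsets sized 1..n):
  {D}: scan cost=50, card=50
  {B}: scan cost=100, card=100
  {C}: scan cost=200, card=200
  {A}: scan cost=80, card=80
  {E}: scan cost=40, card=40
  {BD}: card=1000; try (D,hash)→800, (B,merge)→1200, (D,merge)→1250, (B,nl_idx)→1400, (B,hash)→1500, (D,nl_idx)→1700 …(+2); best=800 via (D,hash)
  {BC}: card=10000; try (B,hash)→1800, (C,merge)→2700, (B,merge)→2800, (C,hash)→3400, (B,nl_idx)→11600, (C,nl)→20100 …(+1); best=1800 via (B,hash)
  {AC}: card=800; try (A,hash)→1520, (C,merge)→2520, (A,merge)→2640, (C,hash)→3360, (C,nl)→16080, (A,nl)→16200; best=1520 via (A,hash)
  {CE}: card=80; try (E,hash)→880, (E,nl_idx)→1480, (C,merge)→2120, (E,merge)→2280, (C,hash)→3280, (C,nl)→8040 …(+1); best=880 via (E,hash)
  {BCD}: card=100000; try (C,hash)→5000, (D,hash)→12400, (C,merge)→13600, (D,merge)→152150, (D,nl_idx)→161800, (C,nl)→200800 …(+1); best=5000 via (C,hash)
  {ABC}: card=40000; try (B,hash)→3720, (B,merge)→11120, (A,hash)→12920, (B,nl_idx)→47120, (B,nl)→81520, (A,merge)→152440 …(+1); best=3720 via (B,hash)
  {BCE}: card=4000; try (B,merge)→2320, (B,hash)→2360, (B,nl_idx)→5440, (B,nl)→8880, (E,hash)→12280, (E,nl_idx)→65800 …(+2); best=2320 via (B,merge)
  {ACE}: card=320; try (A,hash)→2080, (A,merge)→2160, (E,hash)→2800, (E,nl_idx)→6640, (A,nl)→7280, (E,merge)→10600 …(+1); best=2080 via (A,hash)
  {ABCD}: card=400000; try (D,hash)→44320, (A,hash)→106120, (D,nl_idx)→643720, (D,merge)→684070, (A,merge)→1805640, (D,nl)→2003720 …(+1); best=44320 via (D,hash)
  {BCDE}: card=40000; try (D,hash)→6920, (D,merge)→54670, (D,nl_idx)→66320, (E,hash)→105480, (D,nl)→202320, (E,nl_idx)→645000 …(+2); best=6920 via (D,hash)
  {ABCE}: card=16000; try (B,hash)→3800, (B,merge)→6080, (A,hash)→7440, (B,nl_idx)→20320, (B,nl)→34080, (E,hash)→44200 …(+5); best=3800 via (B,hash)
  {ABCDE}: card=160000; try (D,hash)→20400, (A,hash)→48040, (D,merge)→244150, (D,nl_idx)→259800, (E,hash)→444800, (A,merge)→687560 …(+5); best=20400 via (D,hash)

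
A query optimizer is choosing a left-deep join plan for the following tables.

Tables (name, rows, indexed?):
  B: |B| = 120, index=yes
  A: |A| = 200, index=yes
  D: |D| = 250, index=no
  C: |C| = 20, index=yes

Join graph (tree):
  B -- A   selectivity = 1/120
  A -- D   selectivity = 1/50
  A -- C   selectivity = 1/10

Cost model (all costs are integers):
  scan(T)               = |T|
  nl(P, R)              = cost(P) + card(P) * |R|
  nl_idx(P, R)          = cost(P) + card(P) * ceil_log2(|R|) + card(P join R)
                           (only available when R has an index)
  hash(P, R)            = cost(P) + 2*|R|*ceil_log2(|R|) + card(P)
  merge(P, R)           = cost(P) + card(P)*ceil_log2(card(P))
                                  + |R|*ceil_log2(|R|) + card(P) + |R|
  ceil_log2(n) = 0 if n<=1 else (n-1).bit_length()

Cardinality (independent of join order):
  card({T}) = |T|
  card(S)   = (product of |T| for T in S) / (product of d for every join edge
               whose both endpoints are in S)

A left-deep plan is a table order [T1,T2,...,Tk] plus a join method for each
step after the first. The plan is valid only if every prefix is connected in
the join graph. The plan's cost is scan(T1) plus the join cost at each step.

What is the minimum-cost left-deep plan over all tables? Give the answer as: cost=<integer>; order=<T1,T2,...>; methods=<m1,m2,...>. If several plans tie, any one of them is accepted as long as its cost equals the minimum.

cost=6080; order=B,A,C,D; methods=nl_idx,hash,hash

Selinger DP (subsets sized 1..n):
  {B}: scan cost=120, card=120
  {A}: scan cost=200, card=200
  {D}: scan cost=250, card=250
  {C}: scan cost=20, card=20
  {AB}: card=200; try (A,nl_idx)→1280, (B,nl_idx)→1800, (B,hash)→2080, (A,merge)→2880, (B,merge)→2960, (A,hash)→3440 …(+2); best=1280 via (A,nl_idx)
  {AD}: card=1000; try (A,nl_idx)→3250, (A,hash)→3700, (D,merge)→4250, (A,merge)→4300, (D,hash)→4400, (D,nl)→50200 …(+1); best=3250 via (A,nl_idx)
  {AC}: card=400; try (A,nl_idx)→580, (C,hash)→600, (C,nl_idx)→1600, (A,merge)→1940, (C,merge)→2120, (A,hash)→3240 …(+2); best=580 via (A,nl_idx)
  {ABD}: card=1000; try (D,merge)→5330, (D,hash)→5480, (B,hash)→5930, (B,nl_idx)→11250, (B,merge)→15210, (D,nl)→51280 …(+1); best=5330 via (D,merge)
  {ABC}: card=400; try (C,hash)→1680, (B,hash)→2660, (C,nl_idx)→2680, (C,merge)→3200, (B,nl_idx)→3780, (C,nl)→5280 …(+2); best=1680 via (C,hash)
  {ACD}: card=2000; try (C,hash)→4450, (D,hash)→4980, (D,merge)→6830, (C,nl_idx)→10250, (C,merge)→14370, (C,nl)→23250 …(+1); best=4450 via (C,hash)
  {ABCD}: card=2000; try (D,hash)→6080, (C,hash)→6530, (D,merge)→7930, (B,hash)→8130, (C,nl_idx)→12330, (C,merge)→16450 …(+5); best=6080 via (D,hash)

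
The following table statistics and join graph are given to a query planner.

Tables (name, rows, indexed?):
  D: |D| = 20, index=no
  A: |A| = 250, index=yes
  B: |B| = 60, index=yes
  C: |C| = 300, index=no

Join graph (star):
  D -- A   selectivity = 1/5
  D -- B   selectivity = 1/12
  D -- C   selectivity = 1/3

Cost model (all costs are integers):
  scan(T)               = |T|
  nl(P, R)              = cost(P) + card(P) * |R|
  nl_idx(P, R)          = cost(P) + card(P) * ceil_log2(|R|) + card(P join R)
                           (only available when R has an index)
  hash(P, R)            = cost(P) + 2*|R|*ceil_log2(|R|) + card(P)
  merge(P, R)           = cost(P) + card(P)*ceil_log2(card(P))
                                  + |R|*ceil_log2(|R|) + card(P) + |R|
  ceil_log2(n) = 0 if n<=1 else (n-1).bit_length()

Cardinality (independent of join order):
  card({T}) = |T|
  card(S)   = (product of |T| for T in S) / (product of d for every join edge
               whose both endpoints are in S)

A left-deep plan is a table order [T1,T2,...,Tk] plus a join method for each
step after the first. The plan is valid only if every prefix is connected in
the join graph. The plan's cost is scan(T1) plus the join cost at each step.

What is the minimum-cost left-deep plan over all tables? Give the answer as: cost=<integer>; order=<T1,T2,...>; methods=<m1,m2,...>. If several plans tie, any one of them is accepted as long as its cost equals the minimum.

Selinger DP (subsets sized 1..n):
  {D}: scan cost=20, card=20
  {A}: scan cost=250, card=250
  {B}: scan cost=60, card=60
  {C}: scan cost=300, card=300
  {AD}: card=1000; try (D,hash)→700, (A,nl_idx)→1180, (A,merge)→2390, (D,merge)→2620, (A,hash)→4040, (A,nl)→5020 …(+1); best=700 via (D,hash)
  {BD}: card=100; try (B,nl_idx)→240, (D,hash)→320, (B,merge)→560, (D,merge)→600, (B,hash)→760, (B,nl)→1220 …(+1); best=240 via (B,nl_idx)
  {CD}: card=2000; try (D,hash)→800, (C,merge)→3140, (D,merge)→3420, (C,hash)→5440, (C,nl)→6020, (D,nl)→6300; best=800 via (D,hash)
  {ABD}: card=5000; try (B,hash)→2420, (A,merge)→3290, (A,hash)→4340, (A,nl_idx)→6040, (B,nl_idx)→11700, (B,merge)→12120 …(+2); best=2420 via (B,hash)
  {ACD}: card=100000; try (A,hash)→6800, (C,hash)→7100, (C,merge)→14700, (A,merge)→27050, (A,nl_idx)→116800, (C,nl)→300700 …(+1); best=6800 via (A,hash)
  {BCD}: card=10000; try (B,hash)→3520, (C,merge)→4040, (C,hash)→5740, (B,nl_idx)→22800, (B,merge)→25220, (C,nl)→30240 …(+1); best=3520 via (B,hash)
  {ABCD}: card=500000; try (C,hash)→12820, (A,hash)→17520, (C,merge)→75420, (B,hash)→107520, (A,merge)→155770, (A,nl_idx)→583520 …(+5); best=12820 via (C,hash)

cost=12820; order=A,D,B,C; methods=hash,hash,hash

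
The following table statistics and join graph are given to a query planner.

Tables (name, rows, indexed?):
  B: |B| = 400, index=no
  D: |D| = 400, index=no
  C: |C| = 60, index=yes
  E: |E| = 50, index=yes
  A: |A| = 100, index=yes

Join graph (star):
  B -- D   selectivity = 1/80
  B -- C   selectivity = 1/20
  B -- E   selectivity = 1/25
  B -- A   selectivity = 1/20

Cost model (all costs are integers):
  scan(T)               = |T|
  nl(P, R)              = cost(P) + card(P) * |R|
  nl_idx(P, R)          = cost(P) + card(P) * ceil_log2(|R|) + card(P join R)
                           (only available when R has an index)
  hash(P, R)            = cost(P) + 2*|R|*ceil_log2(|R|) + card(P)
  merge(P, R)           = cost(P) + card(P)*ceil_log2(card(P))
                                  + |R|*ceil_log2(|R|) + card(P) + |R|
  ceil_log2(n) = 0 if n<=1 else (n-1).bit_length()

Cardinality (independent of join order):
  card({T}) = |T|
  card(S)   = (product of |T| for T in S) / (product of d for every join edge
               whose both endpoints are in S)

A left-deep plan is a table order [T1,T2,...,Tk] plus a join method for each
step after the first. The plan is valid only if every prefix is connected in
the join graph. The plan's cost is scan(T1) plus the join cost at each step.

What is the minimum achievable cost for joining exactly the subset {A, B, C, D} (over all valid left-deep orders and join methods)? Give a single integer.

17320

Selinger DP over subsets of {A,B,C,D}:
  {B}: scan cost=400, card=400
  {D}: scan cost=400, card=400
  {C}: scan cost=60, card=60
  {A}: scan cost=100, card=100
  {BD}: card=2000; try (D,hash)→8000, (B,hash)→8000, (D,merge)→8400, (B,merge)→8400, (D,nl)→160400, (B,nl)→160400; best=8000 via (D,hash)
  {BC}: card=1200; try (C,hash)→1520, (C,nl_idx)→4000, (B,merge)→4480, (C,merge)→4820, (B,hash)→7320, (B,nl)→24060 …(+1); best=1520 via (C,hash)
  {AB}: card=2000; try (A,hash)→2200, (B,merge)→4900, (A,merge)→5200, (A,nl_idx)→5200, (B,hash)→7400, (B,nl)→40100 …(+1); best=2200 via (A,hash)
  {BCD}: card=6000; try (D,hash)→9920, (C,hash)→10720, (D,merge)→19920, (C,nl_idx)→26000, (C,merge)→32420, (C,nl)→128000 …(+1); best=9920 via (D,hash)
  {ABD}: card=10000; try (D,hash)→11400, (A,hash)→11400, (D,merge)→30200, (A,nl_idx)→32000, (A,merge)→32800, (A,nl)→208000 …(+1); best=11400 via (D,hash)
  {ABC}: card=6000; try (A,hash)→4120, (C,hash)→4920, (A,nl_idx)→15920, (A,merge)→16720, (C,nl_idx)→20200, (C,merge)→26620 …(+2); best=4120 via (A,hash)
  {ABCD}: card=30000; try (D,hash)→17320, (A,hash)→17320, (C,hash)→22120, (A,nl_idx)→81920, (D,merge)→92120, (A,merge)→94720 …(+5); best=17320 via (D,hash)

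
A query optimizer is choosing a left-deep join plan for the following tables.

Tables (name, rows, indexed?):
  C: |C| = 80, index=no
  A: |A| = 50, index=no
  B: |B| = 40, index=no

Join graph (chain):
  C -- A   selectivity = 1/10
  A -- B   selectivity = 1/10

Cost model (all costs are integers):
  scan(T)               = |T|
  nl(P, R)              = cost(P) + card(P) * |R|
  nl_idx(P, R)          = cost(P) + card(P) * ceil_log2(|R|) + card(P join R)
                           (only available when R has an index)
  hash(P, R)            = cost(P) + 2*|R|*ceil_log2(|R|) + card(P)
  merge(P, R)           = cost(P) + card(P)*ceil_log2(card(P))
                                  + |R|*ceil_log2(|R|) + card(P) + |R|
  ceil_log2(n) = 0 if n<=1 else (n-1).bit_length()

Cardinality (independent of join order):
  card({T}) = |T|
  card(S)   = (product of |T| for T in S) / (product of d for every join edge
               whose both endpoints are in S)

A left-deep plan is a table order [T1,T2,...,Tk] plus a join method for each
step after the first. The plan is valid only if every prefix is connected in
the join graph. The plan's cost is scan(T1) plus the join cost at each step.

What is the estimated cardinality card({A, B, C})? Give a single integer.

1600

Tables in S: A(50), B(40), C(80)
Edges inside S: C-A(d=10), A-B(d=10)
numerator = 50 * 40 * 80 = 160000
denominator = 10 * 10 = 100
card(S) = 160000 / 100 = 1600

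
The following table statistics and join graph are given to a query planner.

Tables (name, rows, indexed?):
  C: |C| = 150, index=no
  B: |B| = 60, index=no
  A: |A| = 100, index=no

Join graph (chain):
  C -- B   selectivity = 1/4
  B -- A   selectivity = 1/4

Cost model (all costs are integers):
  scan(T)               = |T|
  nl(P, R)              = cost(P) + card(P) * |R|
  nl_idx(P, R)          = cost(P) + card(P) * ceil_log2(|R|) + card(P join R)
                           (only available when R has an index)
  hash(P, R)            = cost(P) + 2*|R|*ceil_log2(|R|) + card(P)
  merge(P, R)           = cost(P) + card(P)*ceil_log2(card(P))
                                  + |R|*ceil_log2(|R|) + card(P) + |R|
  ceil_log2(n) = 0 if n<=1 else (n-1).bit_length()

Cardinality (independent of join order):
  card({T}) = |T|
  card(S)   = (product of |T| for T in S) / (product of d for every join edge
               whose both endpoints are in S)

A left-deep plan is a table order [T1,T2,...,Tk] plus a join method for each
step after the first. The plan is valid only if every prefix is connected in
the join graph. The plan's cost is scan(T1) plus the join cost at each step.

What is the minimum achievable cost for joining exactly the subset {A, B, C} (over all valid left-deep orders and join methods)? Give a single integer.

4670

Selinger DP over subsets of {A,B,C}:
  {C}: scan cost=150, card=150
  {B}: scan cost=60, card=60
  {A}: scan cost=100, card=100
  {BC}: card=2250; try (B,hash)→1020, (C,merge)→1830, (B,merge)→1920, (C,hash)→2520, (C,nl)→9060, (B,nl)→9150; best=1020 via (B,hash)
  {AB}: card=1500; try (B,hash)→920, (A,merge)→1280, (B,merge)→1320, (A,hash)→1520, (A,nl)→6060, (B,nl)→6100; best=920 via (B,hash)
  {ABC}: card=56250; try (A,hash)→4670, (C,hash)→4820, (C,merge)→20270, (A,merge)→31070, (C,nl)→225920, (A,nl)→226020; best=4670 via (A,hash)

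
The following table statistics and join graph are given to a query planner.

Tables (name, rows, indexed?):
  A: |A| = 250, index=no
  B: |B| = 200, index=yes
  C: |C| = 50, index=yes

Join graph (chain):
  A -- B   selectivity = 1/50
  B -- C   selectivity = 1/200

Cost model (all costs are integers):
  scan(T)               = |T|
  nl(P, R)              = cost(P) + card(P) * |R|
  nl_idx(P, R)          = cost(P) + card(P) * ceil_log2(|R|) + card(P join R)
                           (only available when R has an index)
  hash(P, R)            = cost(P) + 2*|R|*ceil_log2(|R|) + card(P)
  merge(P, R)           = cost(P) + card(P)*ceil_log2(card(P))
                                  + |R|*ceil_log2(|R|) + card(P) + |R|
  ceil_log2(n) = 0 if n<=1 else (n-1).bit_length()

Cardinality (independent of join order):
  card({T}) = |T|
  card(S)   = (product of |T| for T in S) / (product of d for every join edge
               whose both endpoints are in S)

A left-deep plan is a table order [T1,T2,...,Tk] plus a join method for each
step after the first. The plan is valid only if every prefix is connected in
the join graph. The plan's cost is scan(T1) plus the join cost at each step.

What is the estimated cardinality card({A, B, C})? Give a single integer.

250

Tables in S: A(250), B(200), C(50)
Edges inside S: A-B(d=50), B-C(d=200)
numerator = 250 * 200 * 50 = 2500000
denominator = 50 * 200 = 10000
card(S) = 2500000 / 10000 = 250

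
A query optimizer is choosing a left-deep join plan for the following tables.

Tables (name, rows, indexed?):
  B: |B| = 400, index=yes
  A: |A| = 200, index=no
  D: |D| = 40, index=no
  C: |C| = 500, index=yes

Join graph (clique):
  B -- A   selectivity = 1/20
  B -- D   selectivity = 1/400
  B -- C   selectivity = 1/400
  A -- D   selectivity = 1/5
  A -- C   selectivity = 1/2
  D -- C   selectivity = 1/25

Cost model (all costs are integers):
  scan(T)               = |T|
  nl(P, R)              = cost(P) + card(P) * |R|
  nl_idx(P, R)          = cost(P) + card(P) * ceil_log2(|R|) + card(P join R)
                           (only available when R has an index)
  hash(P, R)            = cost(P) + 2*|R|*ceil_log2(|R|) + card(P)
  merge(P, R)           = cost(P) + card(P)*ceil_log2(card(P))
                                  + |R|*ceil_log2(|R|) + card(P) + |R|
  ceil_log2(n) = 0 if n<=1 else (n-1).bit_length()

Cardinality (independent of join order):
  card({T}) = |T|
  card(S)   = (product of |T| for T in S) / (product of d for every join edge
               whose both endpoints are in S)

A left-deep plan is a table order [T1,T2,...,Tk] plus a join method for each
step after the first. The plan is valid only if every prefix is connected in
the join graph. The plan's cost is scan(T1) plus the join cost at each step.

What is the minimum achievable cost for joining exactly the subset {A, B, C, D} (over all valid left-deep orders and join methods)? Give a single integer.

Selinger DP over subsets of {A,B,C,D}:
  {B}: scan cost=400, card=400
  {A}: scan cost=200, card=200
  {D}: scan cost=40, card=40
  {C}: scan cost=500, card=500
  {AB}: card=4000; try (A,hash)→4000, (B,merge)→6000, (B,nl_idx)→6000, (A,merge)→6200, (B,hash)→7600, (B,nl)→80200 …(+1); best=4000 via (A,hash)
  {BD}: card=40; try (B,nl_idx)→440, (D,hash)→1280, (B,merge)→4320, (D,merge)→4680, (B,hash)→7280, (B,nl)→16040 …(+1); best=440 via (B,nl_idx)
  {BC}: card=500; try (C,nl_idx)→4500, (B,nl_idx)→5500, (B,hash)→8200, (C,merge)→9400, (B,merge)→9500, (C,hash)→9800 …(+2); best=4500 via (C,nl_idx)
  {AD}: card=1600; try (D,hash)→880, (A,merge)→2120, (D,merge)→2280, (A,hash)→3280, (A,nl)→8040, (D,nl)→8200; best=880 via (D,hash)
  {AC}: card=50000; try (A,hash)→4200, (C,merge)→7000, (A,merge)→7300, (C,hash)→9400, (C,nl_idx)→52000, (C,nl)→100200 …(+1); best=4200 via (A,hash)
  {CD}: card=800; try (C,nl_idx)→1200, (D,hash)→1480, (C,merge)→5320, (D,merge)→5780, (C,hash)→9080, (C,nl)→20040 …(+1); best=1200 via (C,nl_idx)
  {ABD}: card=80; try (A,merge)→2520, (A,hash)→3680, (A,nl)→8440, (D,hash)→8480, (B,hash)→9680, (B,nl_idx)→15360 …(+4); best=2520 via (A,merge)
  {ABC}: card=2500; try (A,hash)→8200, (A,merge)→11300, (C,hash)→17000, (C,nl_idx)→42500, (C,merge)→61000, (B,hash)→61400 …(+5); best=8200 via (A,hash)
  {BCD}: card=2; try (C,nl_idx)→802, (D,hash)→5480, (C,merge)→5720, (B,nl_idx)→8402, (B,hash)→9200, (C,hash)→9480 …(+5); best=802 via (C,nl_idx)
  {ACD}: card=16000; try (A,hash)→5200, (C,hash)→11480, (A,merge)→11800, (C,merge)→25080, (C,nl_idx)→31280, (D,hash)→54680 …(+4); best=5200 via (A,hash)
  {ABCD}: card=2; try (A,nl)→1202, (A,merge)→2606, (C,nl_idx)→3242, (A,hash)→4004, (C,merge)→8160, (D,hash)→11180 …(+8); best=1202 via (A,nl)

1202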